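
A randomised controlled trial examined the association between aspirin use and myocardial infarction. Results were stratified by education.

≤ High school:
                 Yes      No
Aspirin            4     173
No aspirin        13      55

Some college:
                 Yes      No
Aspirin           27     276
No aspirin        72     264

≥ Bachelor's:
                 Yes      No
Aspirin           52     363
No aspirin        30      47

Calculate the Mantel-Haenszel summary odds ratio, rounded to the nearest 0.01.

0.27

OR_MH = Σ(aᵢdᵢ/nᵢ) / Σ(bᵢcᵢ/nᵢ), where nᵢ is the stratum total.
Stratum 1 (≤ High school): n = 245; a·d/n = 4·55/245 = 0.8980; b·c/n = 173·13/245 = 9.1796
Stratum 2 (Some college): n = 639; a·d/n = 27·264/639 = 11.1549; b·c/n = 276·72/639 = 31.0986
Stratum 3 (≥ Bachelor's): n = 492; a·d/n = 52·47/492 = 4.9675; b·c/n = 363·30/492 = 22.1341
OR_MH = (0.8980 + 11.1549 + 4.9675) / (9.1796 + 31.0986 + 22.1341) = 17.0204 / 62.4123 = 0.27271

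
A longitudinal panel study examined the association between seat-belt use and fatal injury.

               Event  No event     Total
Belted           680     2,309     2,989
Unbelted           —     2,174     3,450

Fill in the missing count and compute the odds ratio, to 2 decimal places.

0.50

The missing cell is in the unexposed row: 3450 − 2174 = 1276.
So a = 680, b = 2309, c = 1276, d = 2174.
OR = (a·d)/(b·c) = (680 × 2174) / (2309 × 1276) = 1478320 / 2946284 = 0.50176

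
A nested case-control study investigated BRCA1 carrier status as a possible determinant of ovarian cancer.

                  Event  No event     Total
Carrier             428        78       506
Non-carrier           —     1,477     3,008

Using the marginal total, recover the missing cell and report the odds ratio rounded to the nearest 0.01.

5.29

The missing cell is in the unexposed row: 3008 − 1477 = 1531.
So a = 428, b = 78, c = 1531, d = 1477.
OR = (a·d)/(b·c) = (428 × 1477) / (78 × 1531) = 632156 / 119418 = 5.29364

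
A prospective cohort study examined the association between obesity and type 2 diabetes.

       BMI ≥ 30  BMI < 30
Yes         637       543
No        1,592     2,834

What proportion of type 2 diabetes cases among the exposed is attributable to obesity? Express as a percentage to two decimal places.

43.73

Reading the table with exposure as columns: a = 637 (BMI ≥ 30, case), b = 1592 (BMI ≥ 30, non-case), c = 543 (BMI < 30, case), d = 2834.
Risk in exposed = 637/2229 = 0.28578; risk in unexposed = 543/3377 = 0.16079.
RR = 0.28578/0.16079 = 1.77730
AR% = (RR − 1)/RR × 100 = (1.77730 − 1)/1.77730 × 100 = 43.7349%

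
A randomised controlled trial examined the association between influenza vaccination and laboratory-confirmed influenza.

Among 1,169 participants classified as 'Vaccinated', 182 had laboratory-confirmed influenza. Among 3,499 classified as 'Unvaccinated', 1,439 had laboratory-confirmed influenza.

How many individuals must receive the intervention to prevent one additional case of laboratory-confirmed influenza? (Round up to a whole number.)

Risk in treated group = 182/1169 = 0.15569; risk in control = 1439/3499 = 0.41126.
Absolute risk reduction = 0.41126 − 0.15569 = 0.25557
NNT = 1 / ARR = 1 / 0.25557 = 3.913 → round up → 4

4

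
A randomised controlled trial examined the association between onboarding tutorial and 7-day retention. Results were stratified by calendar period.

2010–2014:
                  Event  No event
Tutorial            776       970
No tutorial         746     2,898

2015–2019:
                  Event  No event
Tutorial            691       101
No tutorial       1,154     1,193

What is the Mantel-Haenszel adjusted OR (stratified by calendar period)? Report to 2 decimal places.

OR_MH = Σ(aᵢdᵢ/nᵢ) / Σ(bᵢcᵢ/nᵢ), where nᵢ is the stratum total.
Stratum 1 (2010–2014): n = 5390; a·d/n = 776·2898/5390 = 417.2260; b·c/n = 970·746/5390 = 134.2523
Stratum 2 (2015–2019): n = 3139; a·d/n = 691·1193/3139 = 262.6196; b·c/n = 101·1154/3139 = 37.1309
OR_MH = (417.2260 + 262.6196) / (134.2523 + 37.1309) = 679.8456 / 171.3833 = 3.96681

3.97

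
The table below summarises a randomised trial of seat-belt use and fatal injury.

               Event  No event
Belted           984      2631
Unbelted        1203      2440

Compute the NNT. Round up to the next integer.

18

Risk in treated group = 984/3615 = 0.27220; risk in control = 1203/3643 = 0.33022.
Absolute risk reduction = 0.33022 − 0.27220 = 0.05802
NNT = 1 / ARR = 1 / 0.05802 = 17.234 → round up → 18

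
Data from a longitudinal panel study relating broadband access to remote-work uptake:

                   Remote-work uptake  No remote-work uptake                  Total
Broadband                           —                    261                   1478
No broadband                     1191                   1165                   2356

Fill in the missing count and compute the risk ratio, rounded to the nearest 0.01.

1.63

The missing cell is in the exposed row: 1478 − 261 = 1217.
So a = 1217, b = 261, c = 1191, d = 1165.
RR = [a/(a+b)] / [c/(c+d)] = (1217/1478) / (1191/2356) = 0.82341/0.50552 = 1.62884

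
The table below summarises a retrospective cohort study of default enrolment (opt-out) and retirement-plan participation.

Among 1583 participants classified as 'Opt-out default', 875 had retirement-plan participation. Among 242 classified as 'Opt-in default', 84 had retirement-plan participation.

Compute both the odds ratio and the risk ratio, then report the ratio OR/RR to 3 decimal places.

From the description: a = 875, b = 708, c = 84, d = 158.
OR = (875·158)/(708·84) = 138250/59472 = 2.32462
Risk in exposed = 875/1583 = 0.55275; risk in unexposed = 84/242 = 0.34711; RR = 1.59244
OR/RR = 2.32462 / 1.59244 = 1.45979
The outcome is not rare, so the OR lies further from 1 than the RR.

1.460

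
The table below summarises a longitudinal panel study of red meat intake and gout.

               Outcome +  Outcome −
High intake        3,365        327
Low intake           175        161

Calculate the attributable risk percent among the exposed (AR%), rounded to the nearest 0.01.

42.86

Cells: a = 3365, b = 327, c = 175, d = 161.
Risk in exposed = 3365/3692 = 0.91143; risk in unexposed = 175/336 = 0.52083.
RR = 0.91143/0.52083 = 1.74995
AR% = (RR − 1)/RR × 100 = (1.74995 − 1)/1.74995 × 100 = 42.8554%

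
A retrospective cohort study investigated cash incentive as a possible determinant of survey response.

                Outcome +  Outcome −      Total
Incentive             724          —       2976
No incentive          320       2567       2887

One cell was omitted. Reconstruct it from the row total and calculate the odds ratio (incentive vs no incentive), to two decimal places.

2.58

The missing cell is in the exposed row: 2976 − 724 = 2252.
So a = 724, b = 2252, c = 320, d = 2567.
OR = (a·d)/(b·c) = (724 × 2567) / (2252 × 320) = 1858508 / 720640 = 2.57897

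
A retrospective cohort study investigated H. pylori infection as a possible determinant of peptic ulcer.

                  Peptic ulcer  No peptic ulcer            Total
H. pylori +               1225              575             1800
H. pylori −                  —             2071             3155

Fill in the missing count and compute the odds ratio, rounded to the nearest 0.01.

The missing cell is in the unexposed row: 3155 − 2071 = 1084.
So a = 1225, b = 575, c = 1084, d = 2071.
OR = (a·d)/(b·c) = (1225 × 2071) / (575 × 1084) = 2536975 / 623300 = 4.07023

4.07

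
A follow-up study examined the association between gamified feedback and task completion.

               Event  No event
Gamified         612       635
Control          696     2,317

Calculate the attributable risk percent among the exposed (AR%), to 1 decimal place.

52.9

Cells: a = 612, b = 635, c = 696, d = 2317.
Risk in exposed = 612/1247 = 0.49078; risk in unexposed = 696/3013 = 0.23100.
RR = 0.49078/0.23100 = 2.12459
AR% = (RR − 1)/RR × 100 = (2.12459 − 1)/2.12459 × 100 = 52.9321%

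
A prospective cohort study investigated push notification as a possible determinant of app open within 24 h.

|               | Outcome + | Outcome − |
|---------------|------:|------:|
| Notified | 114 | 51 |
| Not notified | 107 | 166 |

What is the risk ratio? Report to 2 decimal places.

Cells: a = 114, b = 51, c = 107, d = 166.
Risk in exposed = 114/165 = 0.69091; risk in unexposed = 107/273 = 0.39194.
RR = 0.69091 / 0.39194 = 1.76279
The risk among the exposed is 1.76 times that among the unexposed.

1.76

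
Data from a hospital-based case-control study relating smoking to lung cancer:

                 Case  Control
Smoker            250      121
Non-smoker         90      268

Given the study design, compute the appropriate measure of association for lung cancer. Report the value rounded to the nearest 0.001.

Cells: a = 250, b = 121, c = 90, d = 268.
This is a hospital-based case-control study: participants were sampled on outcome status, so risks in the source population cannot be estimated directly — relative risk is not valid here. The odds ratio is the appropriate measure.
OR = (a·d)/(b·c) = (250 × 268) / (121 × 90) = 67000 / 10890 = 6.15243

6.152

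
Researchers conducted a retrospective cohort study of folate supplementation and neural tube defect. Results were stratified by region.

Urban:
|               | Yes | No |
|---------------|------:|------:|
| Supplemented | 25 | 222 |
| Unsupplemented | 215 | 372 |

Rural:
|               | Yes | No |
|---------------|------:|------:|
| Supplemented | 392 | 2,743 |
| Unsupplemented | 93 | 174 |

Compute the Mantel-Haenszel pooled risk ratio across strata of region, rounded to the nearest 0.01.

RR_MH = Σ(aᵢ·n₀ᵢ/nᵢ) / Σ(cᵢ·n₁ᵢ/nᵢ), with n₁ᵢ = aᵢ+bᵢ (exposed), n₀ᵢ = cᵢ+dᵢ (unexposed), nᵢ = n₁ᵢ+n₀ᵢ.
Stratum 1 (Urban): n₁ = 247, n₀ = 587, n = 834; a·n₀/n = 25·587/834 = 17.5959; c·n₁/n = 215·247/834 = 63.6751
Stratum 2 (Rural): n₁ = 3135, n₀ = 267, n = 3402; a·n₀/n = 392·267/3402 = 30.7654; c·n₁/n = 93·3135/3402 = 85.7011
RR_MH = (17.5959 + 30.7654) / (63.6751 + 85.7011) = 48.3614 / 149.3761 = 0.32376

0.32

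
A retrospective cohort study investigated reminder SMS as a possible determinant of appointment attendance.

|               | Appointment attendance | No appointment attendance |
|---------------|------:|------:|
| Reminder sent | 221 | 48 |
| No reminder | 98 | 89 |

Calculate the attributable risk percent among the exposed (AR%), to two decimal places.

Cells: a = 221, b = 48, c = 98, d = 89.
Risk in exposed = 221/269 = 0.82156; risk in unexposed = 98/187 = 0.52406.
RR = 0.82156/0.52406 = 1.56767
AR% = (RR − 1)/RR × 100 = (1.56767 − 1)/1.56767 × 100 = 36.2112%

36.21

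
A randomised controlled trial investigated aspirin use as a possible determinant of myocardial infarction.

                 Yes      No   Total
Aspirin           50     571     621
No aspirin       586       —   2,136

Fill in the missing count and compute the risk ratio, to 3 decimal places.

The missing cell is in the unexposed row: 2136 − 586 = 1550.
So a = 50, b = 571, c = 586, d = 1550.
RR = [a/(a+b)] / [c/(c+d)] = (50/621) / (586/2136) = 0.08052/0.27434 = 0.29348

0.293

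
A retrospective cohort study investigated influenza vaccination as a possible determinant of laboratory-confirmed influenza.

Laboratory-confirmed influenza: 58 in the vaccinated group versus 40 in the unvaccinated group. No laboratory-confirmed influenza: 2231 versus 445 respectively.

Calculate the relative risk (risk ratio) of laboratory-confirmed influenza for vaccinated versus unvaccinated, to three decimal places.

0.307

From the description: a = 58, b = 2231, c = 40, d = 445.
Risk in exposed = 58/2289 = 0.02534; risk in unexposed = 40/485 = 0.08247.
RR = 0.02534 / 0.08247 = 0.30723
The risk is 69% lower among the exposed than among the unexposed.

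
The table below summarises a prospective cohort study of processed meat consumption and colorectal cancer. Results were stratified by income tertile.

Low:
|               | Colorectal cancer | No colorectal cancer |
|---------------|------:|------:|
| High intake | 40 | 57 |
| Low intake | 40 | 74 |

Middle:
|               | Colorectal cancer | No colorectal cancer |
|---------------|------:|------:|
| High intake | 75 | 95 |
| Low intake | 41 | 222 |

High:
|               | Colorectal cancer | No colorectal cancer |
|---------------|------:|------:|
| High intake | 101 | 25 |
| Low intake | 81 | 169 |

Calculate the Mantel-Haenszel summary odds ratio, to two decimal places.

3.89

OR_MH = Σ(aᵢdᵢ/nᵢ) / Σ(bᵢcᵢ/nᵢ), where nᵢ is the stratum total.
Stratum 1 (Low): n = 211; a·d/n = 40·74/211 = 14.0284; b·c/n = 57·40/211 = 10.8057
Stratum 2 (Middle): n = 433; a·d/n = 75·222/433 = 38.4527; b·c/n = 95·41/433 = 8.9954
Stratum 3 (High): n = 376; a·d/n = 101·169/376 = 45.3963; b·c/n = 25·81/376 = 5.3856
OR_MH = (14.0284 + 38.4527 + 45.3963) / (10.8057 + 8.9954 + 5.3856) = 97.8774 / 25.1867 = 3.88607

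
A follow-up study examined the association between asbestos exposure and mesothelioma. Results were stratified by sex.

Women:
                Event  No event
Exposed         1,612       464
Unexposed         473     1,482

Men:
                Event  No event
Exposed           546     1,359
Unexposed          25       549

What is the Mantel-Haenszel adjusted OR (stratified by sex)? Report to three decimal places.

10.470

OR_MH = Σ(aᵢdᵢ/nᵢ) / Σ(bᵢcᵢ/nᵢ), where nᵢ is the stratum total.
Stratum 1 (Women): n = 4031; a·d/n = 1612·1482/4031 = 592.6529; b·c/n = 464·473/4031 = 54.4460
Stratum 2 (Men): n = 2479; a·d/n = 546·549/2479 = 120.9173; b·c/n = 1359·25/2479 = 13.7051
OR_MH = (592.6529 + 120.9173) / (54.4460 + 13.7051) = 713.5702 / 68.1512 = 10.47040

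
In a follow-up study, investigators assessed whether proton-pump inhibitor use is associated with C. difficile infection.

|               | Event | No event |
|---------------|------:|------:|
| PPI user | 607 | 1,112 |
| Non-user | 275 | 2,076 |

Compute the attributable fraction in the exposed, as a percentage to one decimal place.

66.9

Cells: a = 607, b = 1112, c = 275, d = 2076.
Risk in exposed = 607/1719 = 0.35311; risk in unexposed = 275/2351 = 0.11697.
RR = 0.35311/0.11697 = 3.01879
AR% = (RR − 1)/RR × 100 = (3.01879 − 1)/3.01879 × 100 = 66.8741%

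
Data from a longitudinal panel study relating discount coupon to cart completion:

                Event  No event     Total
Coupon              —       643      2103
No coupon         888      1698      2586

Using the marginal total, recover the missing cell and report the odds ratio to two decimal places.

4.34

The missing cell is in the exposed row: 2103 − 643 = 1460.
So a = 1460, b = 643, c = 888, d = 1698.
OR = (a·d)/(b·c) = (1460 × 1698) / (643 × 888) = 2479080 / 570984 = 4.34177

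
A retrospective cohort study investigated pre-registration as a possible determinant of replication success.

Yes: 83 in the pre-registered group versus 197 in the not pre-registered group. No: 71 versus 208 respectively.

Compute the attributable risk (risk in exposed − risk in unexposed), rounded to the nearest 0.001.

From the description: a = 83, b = 71, c = 197, d = 208.
Risk in exposed = 83/154 = 0.538961; risk in unexposed = 197/405 = 0.486420.
Risk difference = 0.538961 − 0.486420 = 0.052541

0.053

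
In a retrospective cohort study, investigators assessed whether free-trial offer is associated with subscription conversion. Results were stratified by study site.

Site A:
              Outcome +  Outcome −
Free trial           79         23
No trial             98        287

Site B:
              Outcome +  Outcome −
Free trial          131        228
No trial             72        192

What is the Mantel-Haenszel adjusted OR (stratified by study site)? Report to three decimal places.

2.806

OR_MH = Σ(aᵢdᵢ/nᵢ) / Σ(bᵢcᵢ/nᵢ), where nᵢ is the stratum total.
Stratum 1 (Site A): n = 487; a·d/n = 79·287/487 = 46.5565; b·c/n = 23·98/487 = 4.6283
Stratum 2 (Site B): n = 623; a·d/n = 131·192/623 = 40.3724; b·c/n = 228·72/623 = 26.3499
OR_MH = (46.5565 + 40.3724) / (4.6283 + 26.3499) = 86.9289 / 30.9783 = 2.80612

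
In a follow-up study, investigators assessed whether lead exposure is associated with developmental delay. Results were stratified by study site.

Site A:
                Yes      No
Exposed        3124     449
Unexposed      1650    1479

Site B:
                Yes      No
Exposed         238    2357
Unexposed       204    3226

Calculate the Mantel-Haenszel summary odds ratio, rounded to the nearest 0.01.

4.29

OR_MH = Σ(aᵢdᵢ/nᵢ) / Σ(bᵢcᵢ/nᵢ), where nᵢ is the stratum total.
Stratum 1 (Site A): n = 6702; a·d/n = 3124·1479/6702 = 689.4056; b·c/n = 449·1650/6702 = 110.5416
Stratum 2 (Site B): n = 6025; a·d/n = 238·3226/6025 = 127.4337; b·c/n = 2357·204/6025 = 79.8055
OR_MH = (689.4056 + 127.4337) / (110.5416 + 79.8055) = 816.8392 / 190.3471 = 4.29131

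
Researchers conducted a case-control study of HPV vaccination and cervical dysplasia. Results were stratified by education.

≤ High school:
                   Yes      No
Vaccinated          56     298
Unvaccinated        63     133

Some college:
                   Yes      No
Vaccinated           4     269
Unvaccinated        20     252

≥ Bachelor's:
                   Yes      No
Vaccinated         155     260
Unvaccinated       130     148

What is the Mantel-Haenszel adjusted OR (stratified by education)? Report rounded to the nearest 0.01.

0.52

OR_MH = Σ(aᵢdᵢ/nᵢ) / Σ(bᵢcᵢ/nᵢ), where nᵢ is the stratum total.
Stratum 1 (≤ High school): n = 550; a·d/n = 56·133/550 = 13.5418; b·c/n = 298·63/550 = 34.1345
Stratum 2 (Some college): n = 545; a·d/n = 4·252/545 = 1.8495; b·c/n = 269·20/545 = 9.8716
Stratum 3 (≥ Bachelor's): n = 693; a·d/n = 155·148/693 = 33.1025; b·c/n = 260·130/693 = 48.7734
OR_MH = (13.5418 + 1.8495 + 33.1025) / (34.1345 + 9.8716 + 48.7734) = 48.4938 / 92.7796 = 0.52268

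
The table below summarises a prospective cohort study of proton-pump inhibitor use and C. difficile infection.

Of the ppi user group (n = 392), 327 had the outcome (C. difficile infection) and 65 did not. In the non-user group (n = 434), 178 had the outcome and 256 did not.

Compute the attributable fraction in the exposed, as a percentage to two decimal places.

50.83

From the description: a = 327, b = 65, c = 178, d = 256.
Risk in exposed = 327/392 = 0.83418; risk in unexposed = 178/434 = 0.41014.
RR = 0.83418/0.41014 = 2.03391
AR% = (RR − 1)/RR × 100 = (2.03391 − 1)/2.03391 × 100 = 50.8336%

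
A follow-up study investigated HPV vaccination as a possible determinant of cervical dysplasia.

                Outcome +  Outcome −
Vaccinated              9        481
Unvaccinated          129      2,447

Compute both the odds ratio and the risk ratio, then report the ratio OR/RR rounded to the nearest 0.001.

Cells: a = 9, b = 481, c = 129, d = 2447.
OR = (9·2447)/(481·129) = 22023/62049 = 0.35493
Risk in exposed = 9/490 = 0.01837; risk in unexposed = 129/2576 = 0.05008; RR = 0.36678
OR/RR = 0.35493 / 0.36678 = 0.96770
The outcome is rare in both groups, so OR ≈ RR (ratio near 1).

0.968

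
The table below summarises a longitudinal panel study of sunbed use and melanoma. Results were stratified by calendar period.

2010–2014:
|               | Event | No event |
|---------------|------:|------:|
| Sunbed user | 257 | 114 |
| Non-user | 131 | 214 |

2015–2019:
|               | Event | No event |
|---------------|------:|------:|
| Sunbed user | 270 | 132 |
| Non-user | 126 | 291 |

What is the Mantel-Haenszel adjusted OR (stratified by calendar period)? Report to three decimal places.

OR_MH = Σ(aᵢdᵢ/nᵢ) / Σ(bᵢcᵢ/nᵢ), where nᵢ is the stratum total.
Stratum 1 (2010–2014): n = 716; a·d/n = 257·214/716 = 76.8128; b·c/n = 114·131/716 = 20.8575
Stratum 2 (2015–2019): n = 819; a·d/n = 270·291/819 = 95.9341; b·c/n = 132·126/819 = 20.3077
OR_MH = (76.8128 + 95.9341) / (20.8575 + 20.3077) = 172.7469 / 41.1652 = 4.19643

4.196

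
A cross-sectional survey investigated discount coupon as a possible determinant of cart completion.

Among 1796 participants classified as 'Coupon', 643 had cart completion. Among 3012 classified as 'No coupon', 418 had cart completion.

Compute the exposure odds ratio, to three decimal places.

3.461

From the description: a = 643, b = 1153, c = 418, d = 2594.
OR = (a·d)/(b·c) = (643 × 2594) / (1153 × 418) = 1667942 / 481954 = 3.46079
The odds of cart completion are about 3.46 times as high in the coupon group.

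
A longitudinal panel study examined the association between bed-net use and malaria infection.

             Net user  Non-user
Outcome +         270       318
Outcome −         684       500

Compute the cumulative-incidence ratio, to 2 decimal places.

Reading the table with exposure as columns: a = 270 (Net user, case), b = 684 (Net user, non-case), c = 318 (Non-user, case), d = 500.
Risk in exposed = 270/954 = 0.28302; risk in unexposed = 318/818 = 0.38875.
RR = 0.28302 / 0.38875 = 0.72802
The risk is 27% lower among the exposed than among the unexposed.

0.73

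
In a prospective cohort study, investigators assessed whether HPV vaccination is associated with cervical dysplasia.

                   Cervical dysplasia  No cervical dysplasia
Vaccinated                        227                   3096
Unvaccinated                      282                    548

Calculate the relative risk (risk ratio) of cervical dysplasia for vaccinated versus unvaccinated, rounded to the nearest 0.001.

Cells: a = 227, b = 3096, c = 282, d = 548.
Risk in exposed = 227/3323 = 0.06831; risk in unexposed = 282/830 = 0.33976.
RR = 0.06831 / 0.33976 = 0.20106
The risk is 80% lower among the exposed than among the unexposed.

0.201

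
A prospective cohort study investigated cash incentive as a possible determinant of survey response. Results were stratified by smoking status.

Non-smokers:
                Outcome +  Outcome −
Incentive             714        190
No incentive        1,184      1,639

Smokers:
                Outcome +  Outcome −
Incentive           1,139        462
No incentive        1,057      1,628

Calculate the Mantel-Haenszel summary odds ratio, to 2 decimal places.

OR_MH = Σ(aᵢdᵢ/nᵢ) / Σ(bᵢcᵢ/nᵢ), where nᵢ is the stratum total.
Stratum 1 (Non-smokers): n = 3727; a·d/n = 714·1639/3727 = 313.9914; b·c/n = 190·1184/3727 = 60.3595
Stratum 2 (Smokers): n = 4286; a·d/n = 1139·1628/4286 = 432.6393; b·c/n = 462·1057/4286 = 113.9370
OR_MH = (313.9914 + 432.6393) / (60.3595 + 113.9370) = 746.6307 / 174.2965 = 4.28368

4.28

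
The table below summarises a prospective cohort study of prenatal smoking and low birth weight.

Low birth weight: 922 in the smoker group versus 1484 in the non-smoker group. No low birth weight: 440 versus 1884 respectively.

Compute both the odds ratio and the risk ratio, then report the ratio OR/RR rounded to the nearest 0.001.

1.732

From the description: a = 922, b = 440, c = 1484, d = 1884.
OR = (922·1884)/(440·1484) = 1737048/652960 = 2.66027
Risk in exposed = 922/1362 = 0.67695; risk in unexposed = 1484/3368 = 0.44062; RR = 1.53636
OR/RR = 2.66027 / 1.53636 = 1.73154
The outcome is not rare, so the OR lies further from 1 than the RR.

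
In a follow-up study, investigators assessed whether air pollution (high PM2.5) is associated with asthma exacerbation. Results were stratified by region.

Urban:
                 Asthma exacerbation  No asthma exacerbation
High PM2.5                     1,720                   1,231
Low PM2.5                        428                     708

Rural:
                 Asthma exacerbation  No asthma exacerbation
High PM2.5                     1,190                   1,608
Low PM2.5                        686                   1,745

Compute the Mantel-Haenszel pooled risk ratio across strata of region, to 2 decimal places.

1.53

RR_MH = Σ(aᵢ·n₀ᵢ/nᵢ) / Σ(cᵢ·n₁ᵢ/nᵢ), with n₁ᵢ = aᵢ+bᵢ (exposed), n₀ᵢ = cᵢ+dᵢ (unexposed), nᵢ = n₁ᵢ+n₀ᵢ.
Stratum 1 (Urban): n₁ = 2951, n₀ = 1136, n = 4087; a·n₀/n = 1720·1136/4087 = 478.0817; c·n₁/n = 428·2951/4087 = 309.0355
Stratum 2 (Rural): n₁ = 2798, n₀ = 2431, n = 5229; a·n₀/n = 1190·2431/5229 = 553.2396; c·n₁/n = 686·2798/5229 = 367.0736
RR_MH = (478.0817 + 553.2396) / (309.0355 + 367.0736) = 1031.3213 / 676.1091 = 1.52538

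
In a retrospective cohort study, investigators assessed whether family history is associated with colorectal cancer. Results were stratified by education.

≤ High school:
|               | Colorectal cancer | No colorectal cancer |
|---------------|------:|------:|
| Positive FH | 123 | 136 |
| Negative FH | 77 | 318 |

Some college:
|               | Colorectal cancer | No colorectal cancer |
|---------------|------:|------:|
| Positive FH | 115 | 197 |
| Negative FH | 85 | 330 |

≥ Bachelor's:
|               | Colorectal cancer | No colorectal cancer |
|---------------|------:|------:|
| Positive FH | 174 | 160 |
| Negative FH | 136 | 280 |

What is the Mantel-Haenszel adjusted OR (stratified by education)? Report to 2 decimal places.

OR_MH = Σ(aᵢdᵢ/nᵢ) / Σ(bᵢcᵢ/nᵢ), where nᵢ is the stratum total.
Stratum 1 (≤ High school): n = 654; a·d/n = 123·318/654 = 59.8073; b·c/n = 136·77/654 = 16.0122
Stratum 2 (Some college): n = 727; a·d/n = 115·330/727 = 52.2008; b·c/n = 197·85/727 = 23.0330
Stratum 3 (≥ Bachelor's): n = 750; a·d/n = 174·280/750 = 64.9600; b·c/n = 160·136/750 = 29.0133
OR_MH = (59.8073 + 52.2008 + 64.9600) / (16.0122 + 23.0330 + 29.0133) = 176.9682 / 68.0586 = 2.60023

2.60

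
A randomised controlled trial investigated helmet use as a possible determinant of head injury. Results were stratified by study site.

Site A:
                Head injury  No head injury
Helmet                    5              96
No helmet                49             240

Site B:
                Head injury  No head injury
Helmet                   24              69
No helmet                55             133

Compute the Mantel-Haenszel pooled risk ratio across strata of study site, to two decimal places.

RR_MH = Σ(aᵢ·n₀ᵢ/nᵢ) / Σ(cᵢ·n₁ᵢ/nᵢ), with n₁ᵢ = aᵢ+bᵢ (exposed), n₀ᵢ = cᵢ+dᵢ (unexposed), nᵢ = n₁ᵢ+n₀ᵢ.
Stratum 1 (Site A): n₁ = 101, n₀ = 289, n = 390; a·n₀/n = 5·289/390 = 3.7051; c·n₁/n = 49·101/390 = 12.6897
Stratum 2 (Site B): n₁ = 93, n₀ = 188, n = 281; a·n₀/n = 24·188/281 = 16.0569; c·n₁/n = 55·93/281 = 18.2028
RR_MH = (3.7051 + 16.0569) / (12.6897 + 18.2028) = 19.7621 / 30.8926 = 0.63970

0.64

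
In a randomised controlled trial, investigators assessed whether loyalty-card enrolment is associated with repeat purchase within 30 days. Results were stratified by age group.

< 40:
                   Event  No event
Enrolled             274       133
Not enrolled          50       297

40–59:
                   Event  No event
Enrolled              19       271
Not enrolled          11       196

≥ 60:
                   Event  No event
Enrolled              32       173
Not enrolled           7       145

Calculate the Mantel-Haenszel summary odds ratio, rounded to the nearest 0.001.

OR_MH = Σ(aᵢdᵢ/nᵢ) / Σ(bᵢcᵢ/nᵢ), where nᵢ is the stratum total.
Stratum 1 (< 40): n = 754; a·d/n = 274·297/754 = 107.9284; b·c/n = 133·50/754 = 8.8196
Stratum 2 (40–59): n = 497; a·d/n = 19·196/497 = 7.4930; b·c/n = 271·11/497 = 5.9980
Stratum 3 (≥ 60): n = 357; a·d/n = 32·145/357 = 12.9972; b·c/n = 173·7/357 = 3.3922
OR_MH = (107.9284 + 7.4930 + 12.9972) / (8.8196 + 5.9980 + 3.3922) = 128.4185 / 18.2098 = 7.05218

7.052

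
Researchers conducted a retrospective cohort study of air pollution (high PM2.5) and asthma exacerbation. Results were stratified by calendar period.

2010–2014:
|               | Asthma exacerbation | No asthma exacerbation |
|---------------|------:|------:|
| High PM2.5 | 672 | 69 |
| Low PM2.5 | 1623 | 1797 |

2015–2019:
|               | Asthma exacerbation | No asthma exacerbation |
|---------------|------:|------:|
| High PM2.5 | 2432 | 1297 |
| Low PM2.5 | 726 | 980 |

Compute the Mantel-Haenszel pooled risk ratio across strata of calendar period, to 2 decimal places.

RR_MH = Σ(aᵢ·n₀ᵢ/nᵢ) / Σ(cᵢ·n₁ᵢ/nᵢ), with n₁ᵢ = aᵢ+bᵢ (exposed), n₀ᵢ = cᵢ+dᵢ (unexposed), nᵢ = n₁ᵢ+n₀ᵢ.
Stratum 1 (2010–2014): n₁ = 741, n₀ = 3420, n = 4161; a·n₀/n = 672·3420/4161 = 552.3288; c·n₁/n = 1623·741/4161 = 289.0274
Stratum 2 (2015–2019): n₁ = 3729, n₀ = 1706, n = 5435; a·n₀/n = 2432·1706/5435 = 763.3840; c·n₁/n = 726·3729/5435 = 498.1148
RR_MH = (552.3288 + 763.3840) / (289.0274 + 498.1148) = 1315.7128 / 787.1422 = 1.67151

1.67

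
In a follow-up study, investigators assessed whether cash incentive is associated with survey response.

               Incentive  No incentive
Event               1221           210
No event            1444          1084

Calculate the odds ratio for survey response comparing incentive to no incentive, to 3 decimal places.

4.365

Reading the table with exposure as columns: a = 1221 (Incentive, case), b = 1444 (Incentive, non-case), c = 210 (No incentive, case), d = 1084.
OR = (a·d)/(b·c) = (1221 × 1084) / (1444 × 210) = 1323564 / 303240 = 4.36474
The odds of survey response are about 4.36 times as high in the incentive group.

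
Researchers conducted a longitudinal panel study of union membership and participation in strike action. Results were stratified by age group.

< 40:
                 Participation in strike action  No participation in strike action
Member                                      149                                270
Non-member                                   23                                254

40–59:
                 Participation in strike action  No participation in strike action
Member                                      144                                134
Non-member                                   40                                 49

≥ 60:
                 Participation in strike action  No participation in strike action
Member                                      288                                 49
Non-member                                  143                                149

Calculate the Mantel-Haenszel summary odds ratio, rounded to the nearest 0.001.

OR_MH = Σ(aᵢdᵢ/nᵢ) / Σ(bᵢcᵢ/nᵢ), where nᵢ is the stratum total.
Stratum 1 (< 40): n = 696; a·d/n = 149·254/696 = 54.3764; b·c/n = 270·23/696 = 8.9224
Stratum 2 (40–59): n = 367; a·d/n = 144·49/367 = 19.2262; b·c/n = 134·40/367 = 14.6049
Stratum 3 (≥ 60): n = 629; a·d/n = 288·149/629 = 68.2226; b·c/n = 49·143/629 = 11.1399
OR_MH = (54.3764 + 19.2262 + 68.2226) / (8.9224 + 14.6049 + 11.1399) = 141.8252 / 34.6672 = 4.09105

4.091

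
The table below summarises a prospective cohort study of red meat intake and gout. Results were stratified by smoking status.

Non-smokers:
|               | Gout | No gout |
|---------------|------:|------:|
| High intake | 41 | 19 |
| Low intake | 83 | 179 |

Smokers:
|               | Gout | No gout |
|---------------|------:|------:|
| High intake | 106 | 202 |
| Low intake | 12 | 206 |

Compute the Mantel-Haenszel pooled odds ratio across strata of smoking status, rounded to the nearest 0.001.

OR_MH = Σ(aᵢdᵢ/nᵢ) / Σ(bᵢcᵢ/nᵢ), where nᵢ is the stratum total.
Stratum 1 (Non-smokers): n = 322; a·d/n = 41·179/322 = 22.7919; b·c/n = 19·83/322 = 4.8975
Stratum 2 (Smokers): n = 526; a·d/n = 106·206/526 = 41.5133; b·c/n = 202·12/526 = 4.6084
OR_MH = (22.7919 + 41.5133) / (4.8975 + 4.6084) = 64.3052 / 9.5059 = 6.76478

6.765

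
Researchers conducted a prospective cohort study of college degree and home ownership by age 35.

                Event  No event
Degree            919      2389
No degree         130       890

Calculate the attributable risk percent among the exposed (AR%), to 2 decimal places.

54.12

Cells: a = 919, b = 2389, c = 130, d = 890.
Risk in exposed = 919/3308 = 0.27781; risk in unexposed = 130/1020 = 0.12745.
RR = 0.27781/0.12745 = 2.17975
AR% = (RR − 1)/RR × 100 = (2.17975 − 1)/2.17975 × 100 = 54.1232%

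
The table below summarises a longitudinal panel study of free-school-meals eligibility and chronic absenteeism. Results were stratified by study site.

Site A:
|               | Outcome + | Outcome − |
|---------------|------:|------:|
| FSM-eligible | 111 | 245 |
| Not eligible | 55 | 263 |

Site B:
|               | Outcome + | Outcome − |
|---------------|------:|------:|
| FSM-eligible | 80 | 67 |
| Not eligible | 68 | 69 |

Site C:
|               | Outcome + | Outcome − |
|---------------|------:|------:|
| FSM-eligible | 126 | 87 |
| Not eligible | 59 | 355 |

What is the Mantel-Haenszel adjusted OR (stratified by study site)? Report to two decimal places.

OR_MH = Σ(aᵢdᵢ/nᵢ) / Σ(bᵢcᵢ/nᵢ), where nᵢ is the stratum total.
Stratum 1 (Site A): n = 674; a·d/n = 111·263/674 = 43.3131; b·c/n = 245·55/674 = 19.9926
Stratum 2 (Site B): n = 284; a·d/n = 80·69/284 = 19.4366; b·c/n = 67·68/284 = 16.0423
Stratum 3 (Site C): n = 627; a·d/n = 126·355/627 = 71.3397; b·c/n = 87·59/627 = 8.1866
OR_MH = (43.3131 + 19.4366 + 71.3397) / (19.9926 + 16.0423 + 8.1866) = 134.0894 / 44.2214 = 3.03223

3.03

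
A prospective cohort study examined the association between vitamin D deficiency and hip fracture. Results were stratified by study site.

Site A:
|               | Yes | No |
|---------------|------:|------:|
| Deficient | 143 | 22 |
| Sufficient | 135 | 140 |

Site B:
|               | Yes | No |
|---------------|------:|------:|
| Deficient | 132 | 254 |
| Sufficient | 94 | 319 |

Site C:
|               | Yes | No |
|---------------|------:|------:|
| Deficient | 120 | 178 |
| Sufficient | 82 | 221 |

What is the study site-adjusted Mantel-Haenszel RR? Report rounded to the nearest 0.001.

RR_MH = Σ(aᵢ·n₀ᵢ/nᵢ) / Σ(cᵢ·n₁ᵢ/nᵢ), with n₁ᵢ = aᵢ+bᵢ (exposed), n₀ᵢ = cᵢ+dᵢ (unexposed), nᵢ = n₁ᵢ+n₀ᵢ.
Stratum 1 (Site A): n₁ = 165, n₀ = 275, n = 440; a·n₀/n = 143·275/440 = 89.3750; c·n₁/n = 135·165/440 = 50.6250
Stratum 2 (Site B): n₁ = 386, n₀ = 413, n = 799; a·n₀/n = 132·413/799 = 68.2303; c·n₁/n = 94·386/799 = 45.4118
Stratum 3 (Site C): n₁ = 298, n₀ = 303, n = 601; a·n₀/n = 120·303/601 = 60.4992; c·n₁/n = 82·298/601 = 40.6589
RR_MH = (89.3750 + 68.2303 + 60.4992) / (50.6250 + 45.4118 + 40.6589) = 218.1045 / 136.6957 = 1.59555

1.596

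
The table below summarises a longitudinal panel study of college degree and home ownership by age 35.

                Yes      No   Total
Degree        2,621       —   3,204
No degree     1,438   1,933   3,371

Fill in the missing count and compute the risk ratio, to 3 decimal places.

1.918

The missing cell is in the exposed row: 3204 − 2621 = 583.
So a = 2621, b = 583, c = 1438, d = 1933.
RR = [a/(a+b)] / [c/(c+d)] = (2621/3204) / (1438/3371) = 0.81804/0.42658 = 1.91767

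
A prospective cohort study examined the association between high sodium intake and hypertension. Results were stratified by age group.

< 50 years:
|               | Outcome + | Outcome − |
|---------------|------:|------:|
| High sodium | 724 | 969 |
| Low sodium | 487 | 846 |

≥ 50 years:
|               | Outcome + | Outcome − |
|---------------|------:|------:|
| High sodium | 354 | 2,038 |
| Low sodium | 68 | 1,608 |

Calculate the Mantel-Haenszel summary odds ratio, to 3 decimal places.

1.802

OR_MH = Σ(aᵢdᵢ/nᵢ) / Σ(bᵢcᵢ/nᵢ), where nᵢ is the stratum total.
Stratum 1 (< 50 years): n = 3026; a·d/n = 724·846/3026 = 202.4137; b·c/n = 969·487/3026 = 155.9494
Stratum 2 (≥ 50 years): n = 4068; a·d/n = 354·1608/4068 = 139.9292; b·c/n = 2038·68/4068 = 34.0669
OR_MH = (202.4137 + 139.9292) / (155.9494 + 34.0669) = 342.3430 / 190.0163 = 1.80165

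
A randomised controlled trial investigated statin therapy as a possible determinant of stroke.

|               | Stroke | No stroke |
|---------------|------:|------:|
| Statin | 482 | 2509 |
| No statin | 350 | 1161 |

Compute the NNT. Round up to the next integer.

Risk in treated group = 482/2991 = 0.16115; risk in control = 350/1511 = 0.23163.
Absolute risk reduction = 0.23163 − 0.16115 = 0.07048
NNT = 1 / ARR = 1 / 0.07048 = 14.188 → round up → 15

15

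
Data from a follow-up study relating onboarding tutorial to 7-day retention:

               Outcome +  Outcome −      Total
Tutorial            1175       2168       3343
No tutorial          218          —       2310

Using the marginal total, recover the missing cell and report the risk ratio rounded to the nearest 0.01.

The missing cell is in the unexposed row: 2310 − 218 = 2092.
So a = 1175, b = 2168, c = 218, d = 2092.
RR = [a/(a+b)] / [c/(c+d)] = (1175/3343) / (218/2310) = 0.35148/0.09437 = 3.72441

3.72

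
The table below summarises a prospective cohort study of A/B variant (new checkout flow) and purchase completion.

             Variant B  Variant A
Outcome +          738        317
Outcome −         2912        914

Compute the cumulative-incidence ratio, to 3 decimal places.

0.785

Reading the table with exposure as columns: a = 738 (Variant B, case), b = 2912 (Variant B, non-case), c = 317 (Variant A, case), d = 914.
Risk in exposed = 738/3650 = 0.20219; risk in unexposed = 317/1231 = 0.25751.
RR = 0.20219 / 0.25751 = 0.78517
The risk is 21% lower among the exposed than among the unexposed.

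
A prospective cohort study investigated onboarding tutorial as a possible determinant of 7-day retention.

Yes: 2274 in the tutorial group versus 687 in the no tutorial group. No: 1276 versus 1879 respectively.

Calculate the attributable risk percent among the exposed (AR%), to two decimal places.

58.20

From the description: a = 2274, b = 1276, c = 687, d = 1879.
Risk in exposed = 2274/3550 = 0.64056; risk in unexposed = 687/2566 = 0.26773.
RR = 0.64056/0.26773 = 2.39256
AR% = (RR − 1)/RR × 100 = (2.39256 − 1)/2.39256 × 100 = 58.2037%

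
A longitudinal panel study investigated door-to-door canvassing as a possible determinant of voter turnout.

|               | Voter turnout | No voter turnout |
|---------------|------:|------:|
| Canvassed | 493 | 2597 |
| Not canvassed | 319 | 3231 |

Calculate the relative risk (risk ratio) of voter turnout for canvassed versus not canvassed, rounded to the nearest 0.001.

1.776

Cells: a = 493, b = 2597, c = 319, d = 3231.
Risk in exposed = 493/3090 = 0.15955; risk in unexposed = 319/3550 = 0.08986.
RR = 0.15955 / 0.08986 = 1.77552
The risk among the exposed is 1.78 times that among the unexposed.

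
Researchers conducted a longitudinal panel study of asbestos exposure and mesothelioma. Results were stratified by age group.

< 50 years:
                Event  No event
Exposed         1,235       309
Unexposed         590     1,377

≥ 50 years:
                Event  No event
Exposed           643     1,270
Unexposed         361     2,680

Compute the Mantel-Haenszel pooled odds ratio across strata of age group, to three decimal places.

OR_MH = Σ(aᵢdᵢ/nᵢ) / Σ(bᵢcᵢ/nᵢ), where nᵢ is the stratum total.
Stratum 1 (< 50 years): n = 3511; a·d/n = 1235·1377/3511 = 484.3620; b·c/n = 309·590/3511 = 51.9254
Stratum 2 (≥ 50 years): n = 4954; a·d/n = 643·2680/4954 = 347.8482; b·c/n = 1270·361/4954 = 92.5454
OR_MH = (484.3620 + 347.8482) / (51.9254 + 92.5454) = 832.2102 / 144.4708 = 5.76040

5.760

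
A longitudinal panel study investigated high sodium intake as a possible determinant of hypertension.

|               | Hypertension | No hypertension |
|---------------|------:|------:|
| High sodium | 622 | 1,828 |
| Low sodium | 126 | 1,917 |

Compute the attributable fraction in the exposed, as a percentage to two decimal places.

75.71

Cells: a = 622, b = 1828, c = 126, d = 1917.
Risk in exposed = 622/2450 = 0.25388; risk in unexposed = 126/2043 = 0.06167.
RR = 0.25388/0.06167 = 4.11644
AR% = (RR − 1)/RR × 100 = (4.11644 − 1)/4.11644 × 100 = 75.7072%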